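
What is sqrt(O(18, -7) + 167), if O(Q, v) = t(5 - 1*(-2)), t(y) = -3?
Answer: 2*sqrt(41) ≈ 12.806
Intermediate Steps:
O(Q, v) = -3
sqrt(O(18, -7) + 167) = sqrt(-3 + 167) = sqrt(164) = 2*sqrt(41)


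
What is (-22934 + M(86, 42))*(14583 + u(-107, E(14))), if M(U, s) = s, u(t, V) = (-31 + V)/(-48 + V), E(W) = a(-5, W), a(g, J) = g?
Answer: -17694028020/53 ≈ -3.3385e+8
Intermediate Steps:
E(W) = -5
u(t, V) = (-31 + V)/(-48 + V)
(-22934 + M(86, 42))*(14583 + u(-107, E(14))) = (-22934 + 42)*(14583 + (-31 - 5)/(-48 - 5)) = -22892*(14583 - 36/(-53)) = -22892*(14583 - 1/53*(-36)) = -22892*(14583 + 36/53) = -22892*772935/53 = -17694028020/53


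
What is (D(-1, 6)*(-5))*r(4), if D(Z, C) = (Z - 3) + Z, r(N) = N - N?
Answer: 0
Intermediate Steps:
r(N) = 0
D(Z, C) = -3 + 2*Z (D(Z, C) = (-3 + Z) + Z = -3 + 2*Z)
(D(-1, 6)*(-5))*r(4) = ((-3 + 2*(-1))*(-5))*0 = ((-3 - 2)*(-5))*0 = -5*(-5)*0 = 25*0 = 0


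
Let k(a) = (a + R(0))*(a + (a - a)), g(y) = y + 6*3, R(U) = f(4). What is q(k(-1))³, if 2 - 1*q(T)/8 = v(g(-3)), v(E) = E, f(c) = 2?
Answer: -1124864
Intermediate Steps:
R(U) = 2
g(y) = 18 + y (g(y) = y + 18 = 18 + y)
k(a) = a*(2 + a) (k(a) = (a + 2)*(a + (a - a)) = (2 + a)*(a + 0) = (2 + a)*a = a*(2 + a))
q(T) = -104 (q(T) = 16 - 8*(18 - 3) = 16 - 8*15 = 16 - 120 = -104)
q(k(-1))³ = (-104)³ = -1124864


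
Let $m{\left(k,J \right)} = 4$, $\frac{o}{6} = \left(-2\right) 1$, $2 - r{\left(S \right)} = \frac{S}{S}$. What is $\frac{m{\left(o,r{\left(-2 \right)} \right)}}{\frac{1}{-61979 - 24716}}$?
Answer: $-346780$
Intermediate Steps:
$r{\left(S \right)} = 1$ ($r{\left(S \right)} = 2 - \frac{S}{S} = 2 - 1 = 1$)
$o = -12$ ($o = 6 \left(\left(-2\right) 1\right) = 6 \left(-2\right) = -12$)
$\frac{m{\left(o,r{\left(-2 \right)} \right)}}{\frac{1}{-61979 - 24716}} = \frac{4}{\frac{1}{-61979 - 24716}} = \frac{4}{\frac{1}{-86695}} = \frac{4}{- \frac{1}{86695}} = 4 \left(-86695\right) = -346780$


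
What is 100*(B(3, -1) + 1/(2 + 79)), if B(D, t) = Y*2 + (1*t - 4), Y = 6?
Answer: 56800/81 ≈ 701.23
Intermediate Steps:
B(D, t) = 8 + t (B(D, t) = 6*2 + (1*t - 4) = 12 + (t - 4) = 12 + (-4 + t) = 8 + t)
100*(B(3, -1) + 1/(2 + 79)) = 100*((8 - 1) + 1/(2 + 79)) = 100*(7 + 1/81) = 100*(568/81) = 56800/81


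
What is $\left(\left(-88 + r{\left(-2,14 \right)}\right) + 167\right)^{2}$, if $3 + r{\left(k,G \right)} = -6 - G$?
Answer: $3136$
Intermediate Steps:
$r{\left(k,G \right)} = -9 - G$ ($r{\left(k,G \right)} = -3 - \left(6 + G\right) = -9 - G$)
$\left(\left(-88 + r{\left(-2,14 \right)}\right) + 167\right)^{2} = \left(\left(-88 - 23\right) + 167\right)^{2} = \left(-111 + 167\right)^{2} = 56^{2} = 3136$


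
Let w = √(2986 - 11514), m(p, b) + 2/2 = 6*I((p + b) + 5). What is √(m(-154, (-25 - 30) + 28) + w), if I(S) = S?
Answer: √(-1057 + 4*I*√533) ≈ 1.4189 + 32.542*I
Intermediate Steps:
m(p, b) = 29 + 6*b + 6*p (m(p, b) = -1 + 6*((p + b) + 5) = -1 + 6*((b + p) + 5) = -1 + 6*(5 + b + p) = -1 + (30 + 6*b + 6*p) = 29 + 6*b + 6*p)
w = 4*I*√533 (w = √(-8528) = 4*I*√533 ≈ 92.347*I)
√(m(-154, (-25 - 30) + 28) + w) = √((29 + 6*((-25 - 30) + 28) + 6*(-154)) + 4*I*√533) = √((29 + 6*(-55 + 28) - 924) + 4*I*√533) = √((29 + 6*(-27) - 924) + 4*I*√533) = √((29 - 162 - 924) + 4*I*√533) = √(-1057 + 4*I*√533)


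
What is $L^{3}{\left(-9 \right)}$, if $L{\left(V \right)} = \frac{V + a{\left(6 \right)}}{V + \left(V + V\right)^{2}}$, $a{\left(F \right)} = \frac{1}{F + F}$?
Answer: $- \frac{1225043}{54010152000} \approx -2.2682 \cdot 10^{-5}$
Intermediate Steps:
$a{\left(F \right)} = \frac{1}{2 F}$
$L{\left(V \right)} = \frac{\frac{1}{12} + V}{V + 4 V^{2}}$ ($L{\left(V \right)} = \frac{V + \frac{1}{2 \cdot 6}}{V + \left(V + V\right)^{2}} = \frac{V + \frac{1}{2} \cdot \frac{1}{6}}{V + \left(2 V\right)^{2}} = \frac{V + \frac{1}{12}}{V + 4 V^{2}} = \frac{\frac{1}{12} + V}{V + 4 V^{2}}$)
$L^{3}{\left(-9 \right)} = \left(\frac{\frac{1}{12} - 9}{\left(-9\right) \left(1 + 4 \left(-9\right)\right)}\right)^{3} = \left(\left(- \frac{1}{9}\right) \frac{1}{1 - 36} \left(- \frac{107}{12}\right)\right)^{3} = \left(\left(- \frac{1}{9}\right) \frac{1}{-35} \left(- \frac{107}{12}\right)\right)^{3} = \left(\left(- \frac{1}{9}\right) \left(- \frac{1}{35}\right) \left(- \frac{107}{12}\right)\right)^{3} = \left(- \frac{107}{3780}\right)^{3} = - \frac{1225043}{54010152000}$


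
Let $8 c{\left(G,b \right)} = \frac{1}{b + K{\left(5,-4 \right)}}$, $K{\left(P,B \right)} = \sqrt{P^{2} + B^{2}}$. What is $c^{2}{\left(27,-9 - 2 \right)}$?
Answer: $\frac{1}{64 \left(11 - \sqrt{41}\right)^{2}} \approx 0.00073943$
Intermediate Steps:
$K{\left(P,B \right)} = \sqrt{B^{2} + P^{2}}$
$c{\left(G,b \right)} = \frac{1}{8 \left(b + \sqrt{41}\right)}$ ($c{\left(G,b \right)} = \frac{1}{8 \left(b + \sqrt{\left(-4\right)^{2} + 5^{2}}\right)} = \frac{1}{8 \left(b + \sqrt{16 + 25}\right)} = \frac{1}{8 \left(b + \sqrt{41}\right)}$)
$c^{2}{\left(27,-9 - 2 \right)} = \left(\frac{1}{8 \left(\left(-9 - 2\right) + \sqrt{41}\right)}\right)^{2} = \left(\frac{1}{8 \left(-11 + \sqrt{41}\right)}\right)^{2} = \frac{1}{64 \left(-11 + \sqrt{41}\right)^{2}}$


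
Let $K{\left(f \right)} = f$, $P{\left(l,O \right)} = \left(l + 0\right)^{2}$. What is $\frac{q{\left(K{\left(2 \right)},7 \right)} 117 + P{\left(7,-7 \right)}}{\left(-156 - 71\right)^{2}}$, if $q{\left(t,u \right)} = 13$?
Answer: $\frac{1570}{51529} \approx 0.030468$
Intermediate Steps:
$P{\left(l,O \right)} = l^{2}$
$\frac{q{\left(K{\left(2 \right)},7 \right)} 117 + P{\left(7,-7 \right)}}{\left(-156 - 71\right)^{2}} = \frac{13 \cdot 117 + 7^{2}}{\left(-156 - 71\right)^{2}} = \frac{1521 + 49}{\left(-227\right)^{2}} = \frac{1570}{51529}$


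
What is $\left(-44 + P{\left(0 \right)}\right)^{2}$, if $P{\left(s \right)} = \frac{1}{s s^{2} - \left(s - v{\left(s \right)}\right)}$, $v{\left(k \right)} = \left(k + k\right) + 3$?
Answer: $\frac{17161}{9} \approx 1906.8$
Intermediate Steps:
$v{\left(k \right)} = 3 + 2 k$ ($v{\left(k \right)} = 2 k + 3 = 3 + 2 k$)
$P{\left(s \right)} = \frac{1}{3 + s + s^{3}}$ ($P{\left(s \right)} = \frac{1}{s s^{2} + \left(\left(3 + 2 s\right) - s\right)} = \frac{1}{s^{3} + \left(3 + s\right)} = \frac{1}{3 + s + s^{3}}$)
$\left(-44 + P{\left(0 \right)}\right)^{2} = \left(-44 + \frac{1}{3 + 0 + 0^{3}}\right)^{2} = \left(-44 + \frac{1}{3 + 0 + 0}\right)^{2} = \left(-44 + \frac{1}{3}\right)^{2} = \left(- \frac{131}{3}\right)^{2} = \frac{17161}{9}$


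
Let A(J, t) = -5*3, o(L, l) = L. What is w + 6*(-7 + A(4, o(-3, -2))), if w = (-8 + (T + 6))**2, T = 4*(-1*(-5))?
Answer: 192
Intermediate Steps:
T = 20 (T = 4*5 = 20)
A(J, t) = -15
w = 324 (w = (-8 + (20 + 6))**2 = (-8 + 26)**2 = 18**2 = 324)
w + 6*(-7 + A(4, o(-3, -2))) = 324 + 6*(-7 - 15) = 324 + 6*(-22) = 324 - 132 = 192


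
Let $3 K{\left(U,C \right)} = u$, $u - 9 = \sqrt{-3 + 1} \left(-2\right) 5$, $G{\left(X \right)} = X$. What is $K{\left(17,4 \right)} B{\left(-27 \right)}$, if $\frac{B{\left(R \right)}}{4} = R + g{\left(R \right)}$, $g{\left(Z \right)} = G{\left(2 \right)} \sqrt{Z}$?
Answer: $- 4 \left(9 - 10 i \sqrt{2}\right) \left(9 - 2 i \sqrt{3}\right) \approx -128.04 + 633.82 i$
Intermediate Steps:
$u = 9 - 10 i \sqrt{2}$ ($u = 9 + \sqrt{-3 + 1} \left(-2\right) 5 = 9 + \sqrt{-2} \left(-2\right) 5 = 9 + i \sqrt{2} \left(-2\right) 5 = 9 + - 2 i \sqrt{2} \cdot 5 = 9 - 10 i \sqrt{2} \approx 9.0 - 14.142 i$)
$g{\left(Z \right)} = 2 \sqrt{Z}$
$K{\left(U,C \right)} = 3 - \frac{10 i \sqrt{2}}{3}$ ($K{\left(U,C \right)} = \frac{9 - 10 i \sqrt{2}}{3} = 3 - \frac{10 i \sqrt{2}}{3}$)
$B{\left(R \right)} = 4 R + 8 \sqrt{R}$ ($B{\left(R \right)} = 4 \left(R + 2 \sqrt{R}\right) = 4 R + 8 \sqrt{R}$)
$K{\left(17,4 \right)} B{\left(-27 \right)} = \left(3 - \frac{10 i \sqrt{2}}{3}\right) \left(4 \left(-27\right) + 8 \sqrt{-27}\right) = \left(3 - \frac{10 i \sqrt{2}}{3}\right) \left(-108 + 8 \cdot 3 i \sqrt{3}\right) = \left(3 - \frac{10 i \sqrt{2}}{3}\right) \left(-108 + 24 i \sqrt{3}\right) = \left(-108 + 24 i \sqrt{3}\right) \left(3 - \frac{10 i \sqrt{2}}{3}\right)$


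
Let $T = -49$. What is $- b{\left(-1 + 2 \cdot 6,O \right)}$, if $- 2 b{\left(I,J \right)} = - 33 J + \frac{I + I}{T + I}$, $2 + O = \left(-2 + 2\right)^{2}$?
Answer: $\frac{1243}{38} \approx 32.711$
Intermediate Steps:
$O = -2$ ($O = -2 + \left(-2 + 2\right)^{2} = -2 + 0^{2} = -2 + 0 = -2$)
$b{\left(I,J \right)} = \frac{33 J}{2} - \frac{I}{-49 + I}$ ($b{\left(I,J \right)} = - \frac{- 33 J + \frac{I + I}{-49 + I}}{2} = - \frac{- 33 J + \frac{2 I}{-49 + I}}{2} = \frac{33 J}{2} - \frac{I}{-49 + I}$)
$- b{\left(-1 + 2 \cdot 6,O \right)} = - \frac{\left(-1617\right) \left(-2\right) - 2 \left(-1 + 2 \cdot 6\right) + 33 \left(-1 + 2 \cdot 6\right) \left(-2\right)}{2 \left(-49 + \left(-1 + 2 \cdot 6\right)\right)} = - \frac{3234 - 2 \left(-1 + 12\right) + 33 \left(-1 + 12\right) \left(-2\right)}{2 \left(-49 + \left(-1 + 12\right)\right)} = - \frac{3234 - 22 + 33 \cdot 11 \left(-2\right)}{2 \left(-49 + 11\right)} = - \frac{3234 - 22 - 726}{2 \left(-38\right)} = - \frac{\left(-1\right) 2486}{2 \cdot 38} = \left(-1\right) \left(- \frac{1243}{38}\right) = \frac{1243}{38}$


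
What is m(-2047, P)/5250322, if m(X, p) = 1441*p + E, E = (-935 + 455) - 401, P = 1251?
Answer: 900905/2625161 ≈ 0.34318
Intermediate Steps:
E = -881 (E = -480 - 401 = -881)
m(X, p) = -881 + 1441*p (m(X, p) = 1441*p - 881 = -881 + 1441*p)
m(-2047, P)/5250322 = (-881 + 1441*1251)/5250322 = (-881 + 1802691)*(1/5250322) = 1801810*(1/5250322) = 900905/2625161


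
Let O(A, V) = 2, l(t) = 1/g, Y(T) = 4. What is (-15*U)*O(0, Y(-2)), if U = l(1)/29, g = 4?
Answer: -15/58 ≈ -0.25862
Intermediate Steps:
l(t) = ¼ (l(t) = 1/4 = ¼)
U = 1/116 (U = (¼)/29 = (¼)*(1/29) = 1/116 ≈ 0.0086207)
(-15*U)*O(0, Y(-2)) = -15*1/116*2 = -15/116*2 = -15/58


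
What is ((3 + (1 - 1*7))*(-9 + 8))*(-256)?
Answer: -768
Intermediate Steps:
((3 + (1 - 1*7))*(-9 + 8))*(-256) = ((3 + (1 - 7))*(-1))*(-256) = ((3 - 6)*(-1))*(-256) = -3*(-1)*(-256) = 3*(-256) = -768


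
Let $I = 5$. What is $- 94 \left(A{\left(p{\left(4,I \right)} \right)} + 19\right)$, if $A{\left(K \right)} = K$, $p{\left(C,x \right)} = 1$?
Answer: $-1880$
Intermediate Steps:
$- 94 \left(A{\left(p{\left(4,I \right)} \right)} + 19\right) = - 94 \left(1 + 19\right) = \left(-94\right) 20 = -1880$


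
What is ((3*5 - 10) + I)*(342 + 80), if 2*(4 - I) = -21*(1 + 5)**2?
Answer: 163314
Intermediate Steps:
I = 382 (I = 4 - (-21)*(1 + 5)**2/2 = 4 - (-21)*6**2/2 = 4 - (-21)*36/2 = 4 - 1/2*(-756) = 4 + 378 = 382)
((3*5 - 10) + I)*(342 + 80) = ((3*5 - 10) + 382)*(342 + 80) = ((15 - 10) + 382)*422 = (5 + 382)*422 = 387*422 = 163314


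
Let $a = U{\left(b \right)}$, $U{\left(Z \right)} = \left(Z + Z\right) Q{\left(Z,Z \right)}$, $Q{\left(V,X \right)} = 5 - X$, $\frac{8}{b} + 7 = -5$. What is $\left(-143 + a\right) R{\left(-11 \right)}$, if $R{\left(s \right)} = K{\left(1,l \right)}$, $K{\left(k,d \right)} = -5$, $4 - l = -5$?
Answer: $\frac{6775}{9} \approx 752.78$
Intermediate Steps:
$b = - \frac{2}{3}$ ($b = \frac{8}{-7 - 5} = \frac{8}{-12} = 8 \left(- \frac{1}{12}\right) = - \frac{2}{3} \approx -0.66667$)
$l = 9$ ($l = 4 - -5 = 4 + 5 = 9$)
$R{\left(s \right)} = -5$
$U{\left(Z \right)} = 2 Z \left(5 - Z\right)$ ($U{\left(Z \right)} = \left(Z + Z\right) \left(5 - Z\right) = 2 Z \left(5 - Z\right)$)
$a = - \frac{68}{9}$ ($a = 2 \left(- \frac{2}{3}\right) \left(5 - - \frac{2}{3}\right) = 2 \left(- \frac{2}{3}\right) \left(5 + \frac{2}{3}\right) = 2 \left(- \frac{2}{3}\right) \frac{17}{3} = - \frac{68}{9} \approx -7.5556$)
$\left(-143 + a\right) R{\left(-11 \right)} = \left(-143 - \frac{68}{9}\right) \left(-5\right) = \left(- \frac{1355}{9}\right) \left(-5\right) = \frac{6775}{9}$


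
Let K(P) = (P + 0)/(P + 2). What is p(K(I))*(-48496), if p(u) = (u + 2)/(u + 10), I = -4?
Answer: -48496/3 ≈ -16165.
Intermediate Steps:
K(P) = P/(2 + P)
p(u) = (2 + u)/(10 + u)
p(K(I))*(-48496) = ((2 - 4/(2 - 4))/(10 - 4/(2 - 4)))*(-48496) = ((2 - 4/(-2))/(10 - 4/(-2)))*(-48496) = ((2 - 4*(-½))/(10 - 4*(-½)))*(-48496) = ((2 + 2)/(10 + 2))*(-48496) = (4/12)*(-48496) = ((1/12)*4)*(-48496) = (⅓)*(-48496) = -48496/3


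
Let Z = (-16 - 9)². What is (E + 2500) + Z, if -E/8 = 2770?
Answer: -19035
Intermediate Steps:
E = -22160 (E = -8*2770 = -22160)
Z = 625 (Z = (-25)² = 625)
(E + 2500) + Z = (-22160 + 2500) + 625 = -19660 + 625 = -19035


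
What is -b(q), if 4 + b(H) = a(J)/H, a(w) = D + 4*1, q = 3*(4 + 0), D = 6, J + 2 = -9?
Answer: 19/6 ≈ 3.1667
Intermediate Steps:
J = -11 (J = -2 - 9 = -11)
q = 12 (q = 3*4 = 12)
a(w) = 10 (a(w) = 6 + 4*1 = 6 + 4 = 10)
b(H) = -4 + 10/H
-b(q) = -(-4 + 10/12) = -(-4 + 10*(1/12)) = -(-4 + 5/6) = -1*(-19/6) = 19/6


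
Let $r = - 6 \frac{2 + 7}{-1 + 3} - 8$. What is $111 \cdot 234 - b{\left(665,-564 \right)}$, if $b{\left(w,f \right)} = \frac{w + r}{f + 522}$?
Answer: $25989$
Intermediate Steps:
$r = -35$ ($r = - 6 \cdot \frac{9}{2} - 8 = - 6 \cdot 9 \cdot \frac{1}{2} - 8 = \left(-6\right) \frac{9}{2} - 8 = -27 - 8 = -35$)
$b{\left(w,f \right)} = \frac{-35 + w}{522 + f}$ ($b{\left(w,f \right)} = \frac{w - 35}{f + 522} = \frac{-35 + w}{522 + f}$)
$111 \cdot 234 - b{\left(665,-564 \right)} = 111 \cdot 234 - \frac{-35 + 665}{522 - 564} = 25974 - \frac{1}{-42} \cdot 630 = 25974 - \left(- \frac{1}{42}\right) 630 = 25974 - -15 = 25974 + 15 = 25989$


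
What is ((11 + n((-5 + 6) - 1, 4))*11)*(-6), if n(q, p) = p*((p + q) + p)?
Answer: -2838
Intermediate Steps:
n(q, p) = p*(q + 2*p)
((11 + n((-5 + 6) - 1, 4))*11)*(-6) = ((11 + 4*(((-5 + 6) - 1) + 2*4))*11)*(-6) = ((11 + 4*((1 - 1) + 8))*11)*(-6) = ((11 + 4*(0 + 8))*11)*(-6) = ((11 + 4*8)*11)*(-6) = ((11 + 32)*11)*(-6) = (43*11)*(-6) = 473*(-6) = -2838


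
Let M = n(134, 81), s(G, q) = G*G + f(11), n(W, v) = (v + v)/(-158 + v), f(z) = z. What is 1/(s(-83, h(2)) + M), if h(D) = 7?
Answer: 77/531138 ≈ 0.00014497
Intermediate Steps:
n(W, v) = 2*v/(-158 + v) (n(W, v) = (2*v)/(-158 + v) = 2*v/(-158 + v))
s(G, q) = 11 + G² (s(G, q) = G*G + 11 = G² + 11 = 11 + G²)
M = -162/77 (M = 2*81/(-158 + 81) = 2*81/(-77) = 2*81*(-1/77) = -162/77 ≈ -2.1039)
1/(s(-83, h(2)) + M) = 1/((11 + (-83)²) - 162/77) = 1/((11 + 6889) - 162/77) = 1/(6900 - 162/77) = 1/(531138/77) = 77/531138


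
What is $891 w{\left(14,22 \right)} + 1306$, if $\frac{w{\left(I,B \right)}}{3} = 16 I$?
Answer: $600058$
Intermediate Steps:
$w{\left(I,B \right)} = 48 I$ ($w{\left(I,B \right)} = 3 \cdot 16 I = 48 I$)
$891 w{\left(14,22 \right)} + 1306 = 891 \cdot 48 \cdot 14 + 1306 = 891 \cdot 672 + 1306 = 598752 + 1306 = 600058$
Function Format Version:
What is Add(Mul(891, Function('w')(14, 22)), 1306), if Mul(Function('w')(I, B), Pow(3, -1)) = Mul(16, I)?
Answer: 600058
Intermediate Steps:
Function('w')(I, B) = Mul(48, I) (Function('w')(I, B) = Mul(3, Mul(16, I)) = Mul(48, I))
Add(Mul(891, Function('w')(14, 22)), 1306) = Add(Mul(891, Mul(48, 14)), 1306) = Add(Mul(891, 672), 1306) = Add(598752, 1306) = 600058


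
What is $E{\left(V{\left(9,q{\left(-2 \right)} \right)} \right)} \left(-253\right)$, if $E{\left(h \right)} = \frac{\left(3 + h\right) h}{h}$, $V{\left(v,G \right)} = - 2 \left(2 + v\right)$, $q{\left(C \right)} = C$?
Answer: $4807$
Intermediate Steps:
$V{\left(v,G \right)} = -4 - 2 v$
$E{\left(h \right)} = 3 + h$ ($E{\left(h \right)} = \frac{h \left(3 + h\right)}{h} = 3 + h$)
$E{\left(V{\left(9,q{\left(-2 \right)} \right)} \right)} \left(-253\right) = \left(3 - 22\right) \left(-253\right) = \left(-19\right) \left(-253\right) = 4807$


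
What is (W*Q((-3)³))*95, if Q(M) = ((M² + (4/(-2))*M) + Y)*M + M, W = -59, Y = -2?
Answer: 118343970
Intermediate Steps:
Q(M) = M + M*(-2 + M² - 2*M) (Q(M) = ((M² + (4/(-2))*M) - 2)*M + M = ((M² + (4*(-½))*M) - 2)*M + M = ((M² - 2*M) - 2)*M + M = (-2 + M² - 2*M)*M + M = M*(-2 + M² - 2*M) + M = M + M*(-2 + M² - 2*M))
(W*Q((-3)³))*95 = -59*(-3)³*(-1 + ((-3)³)² - 2*(-3)³)*95 = -(-1593)*(-1 + (-27)² - 2*(-27))*95 = -(-1593)*(-1 + 729 + 54)*95 = -(-1593)*782*95 = -59*(-21114)*95 = 1245726*95 = 118343970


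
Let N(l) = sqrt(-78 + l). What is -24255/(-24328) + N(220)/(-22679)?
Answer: 24255/24328 - sqrt(142)/22679 ≈ 0.99647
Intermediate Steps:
-24255/(-24328) + N(220)/(-22679) = -24255/(-24328) + sqrt(-78 + 220)/(-22679) = -24255*(-1/24328) + sqrt(142)*(-1/22679) = 24255/24328 - sqrt(142)/22679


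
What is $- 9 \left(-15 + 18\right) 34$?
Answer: $-918$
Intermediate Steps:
$- 9 \left(-15 + 18\right) 34 = \left(-9\right) 3 \cdot 34 = \left(-27\right) 34 = -918$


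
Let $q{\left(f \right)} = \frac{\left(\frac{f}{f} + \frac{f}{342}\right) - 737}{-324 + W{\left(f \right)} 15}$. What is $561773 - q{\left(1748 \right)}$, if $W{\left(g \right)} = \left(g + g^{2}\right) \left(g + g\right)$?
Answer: $\frac{405291313708238335}{721450325502} \approx 5.6177 \cdot 10^{5}$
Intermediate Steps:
$W{\left(g \right)} = 2 g \left(g + g^{2}\right)$ ($W{\left(g \right)} = \left(g + g^{2}\right) 2 g = 2 g \left(g + g^{2}\right)$)
$q{\left(f \right)} = \frac{-736 + \frac{f}{342}}{-324 + 30 f^{2} \left(1 + f\right)}$ ($q{\left(f \right)} = \frac{\left(\frac{f}{f} + \frac{f}{342}\right) - 737}{-324 + 2 f^{2} \left(1 + f\right) 15} = \frac{\left(1 + f \frac{1}{342}\right) - 737}{-324 + 30 f^{2} \left(1 + f\right)} = \frac{\left(1 + \frac{f}{342}\right) - 737}{-324 + 30 f^{2} \left(1 + f\right)} = \frac{-736 + \frac{f}{342}}{-324 + 30 f^{2} \left(1 + f\right)}$)
$561773 - q{\left(1748 \right)} = 561773 - \frac{-251712 + 1748}{2052 \left(-54 + 5 \cdot 1748^{2} \left(1 + 1748\right)\right)} = 561773 - \frac{1}{2052} \frac{1}{-54 + 5 \cdot 3055504 \cdot 1749} \left(-249964\right) = 561773 - \frac{1}{2052} \frac{1}{-54 + 26720382480} \left(-249964\right) = 561773 - \frac{1}{2052} \cdot \frac{1}{26720382426} \left(-249964\right) = 561773 - - \frac{3289}{721450325502} = 561773 + \frac{3289}{721450325502} = \frac{405291313708238335}{721450325502}$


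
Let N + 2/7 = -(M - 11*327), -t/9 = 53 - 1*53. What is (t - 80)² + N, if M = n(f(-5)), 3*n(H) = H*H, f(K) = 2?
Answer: 209903/21 ≈ 9995.4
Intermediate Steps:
t = 0 (t = -9*(53 - 1*53) = -9*(53 - 53) = -9*0 = 0)
n(H) = H²/3 (n(H) = (H*H)/3 = H²/3)
M = 4/3 (M = (⅓)*2² = (⅓)*4 = 4/3 ≈ 1.3333)
N = 75503/21 (N = -2/7 - (4/3 - 11*327) = -2/7 - (4/3 - 1*3597) = -2/7 - (4/3 - 3597) = -2/7 - 1*(-10787/3) = -2/7 + 10787/3 = 75503/21 ≈ 3595.4)
(t - 80)² + N = (0 - 80)² + 75503/21 = (-80)² + 75503/21 = 6400 + 75503/21 = 209903/21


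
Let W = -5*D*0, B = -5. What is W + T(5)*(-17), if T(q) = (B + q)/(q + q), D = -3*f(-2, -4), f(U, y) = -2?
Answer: 0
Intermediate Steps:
D = 6 (D = -3*(-2) = 6)
W = 0 (W = -5*6*0 = -30*0 = 0)
T(q) = (-5 + q)/(2*q) (T(q) = (-5 + q)/(q + q) = (-5 + q)/((2*q)) = (-5 + q)*(1/(2*q)) = (-5 + q)/(2*q))
W + T(5)*(-17) = 0 + ((1/2)*(-5 + 5)/5)*(-17) = 0 + ((1/2)*(1/5)*0)*(-17) = 0 + 0*(-17) = 0 + 0 = 0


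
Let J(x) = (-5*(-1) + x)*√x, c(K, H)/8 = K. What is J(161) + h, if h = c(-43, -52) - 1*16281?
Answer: -16625 + 166*√161 ≈ -14519.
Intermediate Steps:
c(K, H) = 8*K
h = -16625 (h = 8*(-43) - 1*16281 = -344 - 16281 = -16625)
J(x) = √x*(5 + x) (J(x) = (5 + x)*√x = √x*(5 + x))
J(161) + h = √161*(5 + 161) - 16625 = √161*166 - 16625 = 166*√161 - 16625 = -16625 + 166*√161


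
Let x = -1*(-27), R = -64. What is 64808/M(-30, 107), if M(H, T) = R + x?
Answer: -64808/37 ≈ -1751.6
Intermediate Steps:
x = 27
M(H, T) = -37 (M(H, T) = -64 + 27 = -37)
64808/M(-30, 107) = 64808/(-37) = 64808*(-1/37) = -64808/37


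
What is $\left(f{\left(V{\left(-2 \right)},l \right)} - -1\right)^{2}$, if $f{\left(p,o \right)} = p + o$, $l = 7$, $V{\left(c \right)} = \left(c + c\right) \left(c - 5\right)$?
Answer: $1296$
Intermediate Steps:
$V{\left(c \right)} = 2 c \left(-5 + c\right)$
$f{\left(p,o \right)} = o + p$
$\left(f{\left(V{\left(-2 \right)},l \right)} - -1\right)^{2} = \left(\left(7 + 2 \left(-2\right) \left(-5 - 2\right)\right) - -1\right)^{2} = \left(\left(7 + 2 \left(-2\right) \left(-7\right)\right) + \left(-14 + 15\right)\right)^{2} = \left(\left(7 + 28\right) + 1\right)^{2} = \left(35 + 1\right)^{2} = 36^{2} = 1296$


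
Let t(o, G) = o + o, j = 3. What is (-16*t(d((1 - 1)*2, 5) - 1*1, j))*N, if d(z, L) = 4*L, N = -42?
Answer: 25536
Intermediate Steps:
t(o, G) = 2*o
(-16*t(d((1 - 1)*2, 5) - 1*1, j))*N = -32*(4*5 - 1*1)*(-42) = -32*(20 - 1)*(-42) = -32*19*(-42) = -16*38*(-42) = -608*(-42) = 25536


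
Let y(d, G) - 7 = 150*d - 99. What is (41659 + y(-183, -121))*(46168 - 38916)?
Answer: 102376484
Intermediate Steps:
y(d, G) = -92 + 150*d (y(d, G) = 7 + (150*d - 99) = 7 + (-99 + 150*d) = -92 + 150*d)
(41659 + y(-183, -121))*(46168 - 38916) = (41659 + (-92 + 150*(-183)))*(46168 - 38916) = (41659 + (-92 - 27450))*7252 = (41659 - 27542)*7252 = 14117*7252 = 102376484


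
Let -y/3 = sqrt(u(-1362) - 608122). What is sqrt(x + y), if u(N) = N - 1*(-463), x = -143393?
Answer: sqrt(-143393 - 63*I*sqrt(1381)) ≈ 3.091 - 378.69*I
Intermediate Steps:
u(N) = 463 + N (u(N) = N + 463 = 463 + N)
y = -63*I*sqrt(1381) (y = -3*sqrt((463 - 1362) - 608122) = -3*sqrt(-899 - 608122) = -63*I*sqrt(1381) ≈ -2341.2*I)
sqrt(x + y) = sqrt(-143393 - 63*I*sqrt(1381))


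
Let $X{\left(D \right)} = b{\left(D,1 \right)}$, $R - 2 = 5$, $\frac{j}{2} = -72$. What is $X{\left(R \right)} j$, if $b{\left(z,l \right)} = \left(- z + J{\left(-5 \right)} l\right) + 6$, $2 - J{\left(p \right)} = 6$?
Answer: $720$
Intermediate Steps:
$j = -144$ ($j = 2 \left(-72\right) = -144$)
$J{\left(p \right)} = -4$ ($J{\left(p \right)} = 2 - 6 = -4$)
$b{\left(z,l \right)} = 6 - z - 4 l$ ($b{\left(z,l \right)} = \left(- z - 4 l\right) + 6 = 6 - z - 4 l$)
$R = 7$ ($R = 2 + 5 = 7$)
$X{\left(D \right)} = 2 - D$ ($X{\left(D \right)} = 6 - D - 4 = 2 - D$)
$X{\left(R \right)} j = \left(2 - 7\right) \left(-144\right) = \left(-5\right) \left(-144\right) = 720$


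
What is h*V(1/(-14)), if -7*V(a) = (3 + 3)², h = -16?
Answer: 576/7 ≈ 82.286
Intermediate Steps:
V(a) = -36/7 (V(a) = -(3 + 3)²/7 = -⅐*6² = -⅐*36 = -36/7)
h*V(1/(-14)) = -16*(-36/7) = 576/7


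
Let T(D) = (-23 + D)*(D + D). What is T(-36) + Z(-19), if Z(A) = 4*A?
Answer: 4172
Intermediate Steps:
T(D) = 2*D*(-23 + D) (T(D) = (-23 + D)*(2*D) = 2*D*(-23 + D))
T(-36) + Z(-19) = 2*(-36)*(-23 - 36) + 4*(-19) = 2*(-36)*(-59) - 76 = 4248 - 76 = 4172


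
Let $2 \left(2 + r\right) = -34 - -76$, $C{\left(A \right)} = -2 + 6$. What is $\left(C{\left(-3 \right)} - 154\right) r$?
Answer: $-2850$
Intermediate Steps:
$C{\left(A \right)} = 4$
$r = 19$ ($r = -2 + \frac{-34 - -76}{2} = -2 + \frac{-34 + 76}{2} = -2 + \frac{1}{2} \cdot 42 = -2 + 21 = 19$)
$\left(C{\left(-3 \right)} - 154\right) r = \left(4 - 154\right) 19 = \left(-150\right) 19 = -2850$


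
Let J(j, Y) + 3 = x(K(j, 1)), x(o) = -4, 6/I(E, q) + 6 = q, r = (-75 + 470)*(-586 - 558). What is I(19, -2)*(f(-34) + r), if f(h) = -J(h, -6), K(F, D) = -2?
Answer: 1355619/4 ≈ 3.3891e+5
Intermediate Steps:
r = -451880 (r = 395*(-1144) = -451880)
I(E, q) = 6/(-6 + q)
J(j, Y) = -7 (J(j, Y) = -3 - 4 = -7)
f(h) = 7 (f(h) = -1*(-7) = 7)
I(19, -2)*(f(-34) + r) = (6/(-6 - 2))*(7 - 451880) = (6/(-8))*(-451873) = (6*(-1/8))*(-451873) = -3/4*(-451873) = 1355619/4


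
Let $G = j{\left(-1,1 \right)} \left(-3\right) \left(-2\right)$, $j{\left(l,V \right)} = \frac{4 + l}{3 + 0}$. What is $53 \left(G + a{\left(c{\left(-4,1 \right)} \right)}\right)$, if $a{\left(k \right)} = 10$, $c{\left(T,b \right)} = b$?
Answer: $848$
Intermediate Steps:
$j{\left(l,V \right)} = \frac{4}{3} + \frac{l}{3}$ ($j{\left(l,V \right)} = \frac{4 + l}{3} = \left(4 + l\right) \frac{1}{3} = \frac{4}{3} + \frac{l}{3}$)
$G = 6$ ($G = \left(\frac{4}{3} + \frac{1}{3} \left(-1\right)\right) \left(-3\right) \left(-2\right) = \left(\frac{4}{3} - \frac{1}{3}\right) \left(-3\right) \left(-2\right) = 1 \left(-3\right) \left(-2\right) = \left(-3\right) \left(-2\right) = 6$)
$53 \left(G + a{\left(c{\left(-4,1 \right)} \right)}\right) = 53 \left(6 + 10\right) = 53 \cdot 16 = 848$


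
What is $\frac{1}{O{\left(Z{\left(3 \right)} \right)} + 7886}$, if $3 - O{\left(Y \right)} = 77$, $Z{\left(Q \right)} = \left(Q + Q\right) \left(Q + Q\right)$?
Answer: $\frac{1}{7812} \approx 0.00012801$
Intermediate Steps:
$Z{\left(Q \right)} = 4 Q^{2}$ ($Z{\left(Q \right)} = 2 Q 2 Q = 4 Q^{2}$)
$O{\left(Y \right)} = -74$ ($O{\left(Y \right)} = 3 - 77 = -74$)
$\frac{1}{O{\left(Z{\left(3 \right)} \right)} + 7886} = \frac{1}{-74 + 7886} = \frac{1}{7812}$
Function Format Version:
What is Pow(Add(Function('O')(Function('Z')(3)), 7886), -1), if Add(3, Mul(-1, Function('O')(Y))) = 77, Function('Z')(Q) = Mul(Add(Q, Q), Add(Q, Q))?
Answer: Rational(1, 7812) ≈ 0.00012801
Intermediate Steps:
Function('Z')(Q) = Mul(4, Pow(Q, 2)) (Function('Z')(Q) = Mul(Mul(2, Q), Mul(2, Q)) = Mul(4, Pow(Q, 2)))
Function('O')(Y) = -74 (Function('O')(Y) = Add(3, Mul(-1, 77)) = Add(3, -77) = -74)
Pow(Add(Function('O')(Function('Z')(3)), 7886), -1) = Pow(Add(-74, 7886), -1) = Pow(7812, -1) = Rational(1, 7812)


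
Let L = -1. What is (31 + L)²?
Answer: 900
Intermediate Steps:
(31 + L)² = (31 - 1)² = 30² = 900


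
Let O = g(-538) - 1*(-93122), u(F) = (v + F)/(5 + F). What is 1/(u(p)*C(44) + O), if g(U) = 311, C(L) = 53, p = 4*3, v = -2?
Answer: 17/1588891 ≈ 1.0699e-5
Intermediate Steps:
p = 12
u(F) = (-2 + F)/(5 + F)
O = 93433 (O = 311 - 1*(-93122) = 311 + 93122 = 93433)
1/(u(p)*C(44) + O) = 1/(((-2 + 12)/(5 + 12))*53 + 93433) = 1/((10/17)*53 + 93433) = 1/(530/17 + 93433) = 1/(1588891/17) = 17/1588891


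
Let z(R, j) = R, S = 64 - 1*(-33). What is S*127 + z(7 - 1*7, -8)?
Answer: 12319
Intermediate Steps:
S = 97 (S = 64 + 33 = 97)
S*127 + z(7 - 1*7, -8) = 97*127 + (7 - 1*7) = 12319 + (7 - 7) = 12319 + 0 = 12319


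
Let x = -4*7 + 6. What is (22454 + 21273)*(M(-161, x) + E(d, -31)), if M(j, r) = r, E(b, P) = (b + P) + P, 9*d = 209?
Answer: -23918669/9 ≈ -2.6576e+6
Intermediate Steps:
d = 209/9 (d = (1/9)*209 = 209/9 ≈ 23.222)
x = -22 (x = -28 + 6 = -22)
E(b, P) = b + 2*P (E(b, P) = (P + b) + P = b + 2*P)
(22454 + 21273)*(M(-161, x) + E(d, -31)) = (22454 + 21273)*(-22 + (209/9 + 2*(-31))) = 43727*(-22 + (209/9 - 62)) = 43727*(-22 - 349/9) = 43727*(-547/9) = -23918669/9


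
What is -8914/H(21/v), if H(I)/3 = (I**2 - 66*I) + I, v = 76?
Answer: 51487264/309897 ≈ 166.14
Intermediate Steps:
H(I) = -195*I + 3*I**2 (H(I) = 3*((I**2 - 66*I) + I) = 3*(I**2 - 65*I) = -195*I + 3*I**2)
-8914/H(21/v) = -8914*76/(63*(-65 + 21/76)) = -8914/(3*(21/76)*(-4919/76)) = -8914/(-309897/5776) = -8914*(-5776/309897) = 51487264/309897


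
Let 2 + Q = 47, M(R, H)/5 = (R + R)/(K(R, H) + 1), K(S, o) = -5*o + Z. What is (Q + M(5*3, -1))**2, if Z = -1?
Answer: 5625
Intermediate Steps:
K(S, o) = -1 - 5*o (K(S, o) = -5*o - 1 = -1 - 5*o)
M(R, H) = -2*R/H (M(R, H) = 5*((R + R)/((-1 - 5*H) + 1)) = 5*((2*R)/((-5*H))) = 5*((2*R)*(-1/(5*H))) = 5*(-2*R/(5*H)) = -2*R/H)
Q = 45 (Q = -2 + 47 = 45)
(Q + M(5*3, -1))**2 = (45 - 2*5*3/(-1))**2 = (45 - 2*15*(-1))**2 = (45 + 30)**2 = 75**2 = 5625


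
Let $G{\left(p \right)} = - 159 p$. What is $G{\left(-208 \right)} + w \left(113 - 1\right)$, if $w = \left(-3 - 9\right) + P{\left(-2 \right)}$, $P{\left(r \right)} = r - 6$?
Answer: $30832$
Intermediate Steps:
$P{\left(r \right)} = -6 + r$
$w = -20$ ($w = \left(-3 - 9\right) - 8 = -12 - 8 = -20$)
$G{\left(-208 \right)} + w \left(113 - 1\right) = \left(-159\right) \left(-208\right) - 20 \left(113 - 1\right) = 33072 - 2240 = 30832$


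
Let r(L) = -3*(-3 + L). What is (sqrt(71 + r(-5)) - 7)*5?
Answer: -35 + 5*sqrt(95) ≈ 13.734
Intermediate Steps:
r(L) = 9 - 3*L
(sqrt(71 + r(-5)) - 7)*5 = (sqrt(71 + (9 - 3*(-5))) - 7)*5 = (sqrt(71 + (9 + 15)) - 7)*5 = (sqrt(71 + 24) - 7)*5 = (sqrt(95) - 7)*5 = (-7 + sqrt(95))*5 = -35 + 5*sqrt(95)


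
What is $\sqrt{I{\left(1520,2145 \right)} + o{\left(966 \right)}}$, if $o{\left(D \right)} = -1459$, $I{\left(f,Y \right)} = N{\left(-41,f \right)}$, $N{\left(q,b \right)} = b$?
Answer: $\sqrt{61} \approx 7.8102$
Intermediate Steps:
$I{\left(f,Y \right)} = f$
$\sqrt{I{\left(1520,2145 \right)} + o{\left(966 \right)}} = \sqrt{1520 - 1459} = \sqrt{61}$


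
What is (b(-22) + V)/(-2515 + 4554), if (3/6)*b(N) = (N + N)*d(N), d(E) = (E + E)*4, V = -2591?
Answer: 12897/2039 ≈ 6.3252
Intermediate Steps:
d(E) = 8*E (d(E) = (2*E)*4 = 8*E)
b(N) = 32*N**2 (b(N) = 2*((N + N)*(8*N)) = 2*((2*N)*(8*N)) = 2*(16*N**2) = 32*N**2)
(b(-22) + V)/(-2515 + 4554) = (32*(-22)**2 - 2591)/(-2515 + 4554) = (32*484 - 2591)/2039 = (15488 - 2591)*(1/2039) = 12897*(1/2039) = 12897/2039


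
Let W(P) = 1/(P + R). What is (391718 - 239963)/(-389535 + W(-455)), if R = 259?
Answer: -29743980/76348861 ≈ -0.38958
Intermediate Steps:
W(P) = 1/(259 + P) (W(P) = 1/(P + 259) = 1/(259 + P))
(391718 - 239963)/(-389535 + W(-455)) = (391718 - 239963)/(-389535 + 1/(259 - 455)) = 151755/(-389535 + 1/(-196)) = 151755/(-389535 - 1/196) = 151755/(-76348861/196) = 151755*(-196/76348861) = -29743980/76348861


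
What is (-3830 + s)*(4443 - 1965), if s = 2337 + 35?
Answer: -3612924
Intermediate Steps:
s = 2372
(-3830 + s)*(4443 - 1965) = (-3830 + 2372)*(4443 - 1965) = -1458*2478 = -3612924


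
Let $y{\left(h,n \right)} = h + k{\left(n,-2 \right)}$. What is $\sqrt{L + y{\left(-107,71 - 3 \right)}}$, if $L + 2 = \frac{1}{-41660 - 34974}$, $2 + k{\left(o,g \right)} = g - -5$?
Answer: $\frac{i \sqrt{634259231882}}{76634} \approx 10.392 i$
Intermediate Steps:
$k{\left(o,g \right)} = 3 + g$ ($k{\left(o,g \right)} = -2 + \left(g - -5\right) = -2 + \left(g + 5\right) = -2 + \left(5 + g\right) = 3 + g$)
$L = - \frac{153269}{76634}$ ($L = -2 + \frac{1}{-41660 - 34974} = -2 + \frac{1}{-76634} = -2 - \frac{1}{76634} = - \frac{153269}{76634} \approx -2.0$)
$y{\left(h,n \right)} = 1 + h$ ($y{\left(h,n \right)} = h + \left(3 - 2\right) = h + 1 = 1 + h$)
$\sqrt{L + y{\left(-107,71 - 3 \right)}} = \sqrt{- \frac{153269}{76634} + \left(1 - 107\right)} = \sqrt{- \frac{153269}{76634} - 106} = \sqrt{- \frac{8276473}{76634}} = \frac{i \sqrt{634259231882}}{76634}$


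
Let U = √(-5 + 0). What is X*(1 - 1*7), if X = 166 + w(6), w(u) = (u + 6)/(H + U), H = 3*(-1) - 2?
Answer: -984 + 12*I*√5/5 ≈ -984.0 + 5.3666*I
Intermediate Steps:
U = I*√5 (U = √(-5) = I*√5 ≈ 2.2361*I)
H = -5 (H = -3 - 2 = -5)
w(u) = (6 + u)/(-5 + I*√5) (w(u) = (u + 6)/(-5 + I*√5) = (6 + u)/(-5 + I*√5))
X = 166 - 12/(5 - I*√5) (X = 166 - (6 + 6)/(5 - I*√5) = 166 - 1*12/(5 - I*√5) = 166 - 12/(5 - I*√5) ≈ 164.0 - 0.89443*I)
X*(1 - 1*7) = (164 - 2*I*√5/5)*(1 - 1*7) = (164 - 2*I*√5/5)*(1 - 7) = (164 - 2*I*√5/5)*(-6) = -984 + 12*I*√5/5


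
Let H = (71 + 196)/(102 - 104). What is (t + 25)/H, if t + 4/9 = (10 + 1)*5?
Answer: -1432/2403 ≈ -0.59592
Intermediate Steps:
H = -267/2 (H = 267/(-2) = 267*(-½) = -267/2 ≈ -133.50)
t = 491/9 (t = -4/9 + (10 + 1)*5 = -4/9 + 11*5 = -4/9 + 55 = 491/9 ≈ 54.556)
(t + 25)/H = (491/9 + 25)/(-267/2) = (716/9)*(-2/267) = -1432/2403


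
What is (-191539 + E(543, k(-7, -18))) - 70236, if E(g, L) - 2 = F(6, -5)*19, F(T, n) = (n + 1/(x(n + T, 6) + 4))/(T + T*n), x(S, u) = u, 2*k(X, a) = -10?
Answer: -62824589/240 ≈ -2.6177e+5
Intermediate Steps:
k(X, a) = -5 (k(X, a) = (½)*(-10) = -5)
F(T, n) = (⅒ + n)/(T + T*n) (F(T, n) = (n + 1/(6 + 4))/(T + T*n) = (n + 1/10)/(T + T*n) = (n + ⅒)/(T + T*n) = (⅒ + n)/(T + T*n))
E(g, L) = 1411/240 (E(g, L) = 2 + ((⅒ - 5)/(6*(1 - 5)))*19 = 2 + ((⅙)*(-49/10)/(-4))*19 = 2 + ((⅙)*(-¼)*(-49/10))*19 = 2 + (49/240)*19 = 2 + 931/240 = 1411/240)
(-191539 + E(543, k(-7, -18))) - 70236 = (-191539 + 1411/240) - 70236 = -45967949/240 - 70236 = -62824589/240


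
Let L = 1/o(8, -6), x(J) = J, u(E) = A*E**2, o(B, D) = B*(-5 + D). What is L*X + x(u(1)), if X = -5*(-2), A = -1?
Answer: -49/44 ≈ -1.1136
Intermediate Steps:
u(E) = -E**2
X = 10
L = -1/88 (L = 1/(8*(-5 - 6)) = 1/(8*(-11)) = 1/(-88) = -1/88 ≈ -0.011364)
L*X + x(u(1)) = -1/88*10 - 1*1**2 = -5/44 - 1*1 = -5/44 - 1 = -49/44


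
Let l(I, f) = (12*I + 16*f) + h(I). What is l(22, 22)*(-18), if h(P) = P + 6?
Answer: -11592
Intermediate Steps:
h(P) = 6 + P
l(I, f) = 6 + 13*I + 16*f (l(I, f) = (12*I + 16*f) + (6 + I) = 6 + 13*I + 16*f)
l(22, 22)*(-18) = (6 + 13*22 + 16*22)*(-18) = (6 + 286 + 352)*(-18) = 644*(-18) = -11592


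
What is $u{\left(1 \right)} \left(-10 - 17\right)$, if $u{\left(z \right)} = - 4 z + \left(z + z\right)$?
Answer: $54$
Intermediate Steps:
$u{\left(z \right)} = - 2 z$ ($u{\left(z \right)} = - 4 z + 2 z = - 2 z$)
$u{\left(1 \right)} \left(-10 - 17\right) = \left(-2\right) 1 \left(-10 - 17\right) = \left(-2\right) \left(-27\right) = 54$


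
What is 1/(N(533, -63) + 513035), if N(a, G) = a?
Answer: 1/513568 ≈ 1.9472e-6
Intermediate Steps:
1/(N(533, -63) + 513035) = 1/(533 + 513035) = 1/513568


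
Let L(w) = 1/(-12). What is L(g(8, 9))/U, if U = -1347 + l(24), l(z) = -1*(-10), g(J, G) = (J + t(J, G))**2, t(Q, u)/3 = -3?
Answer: 1/16044 ≈ 6.2329e-5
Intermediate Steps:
t(Q, u) = -9 (t(Q, u) = 3*(-3) = -9)
g(J, G) = (-9 + J)**2 (g(J, G) = (J - 9)**2 = (-9 + J)**2)
l(z) = 10
L(w) = -1/12
U = -1337 (U = -1347 + 10 = -1337)
L(g(8, 9))/U = -1/12/(-1337) = -1/12*(-1/1337) = 1/16044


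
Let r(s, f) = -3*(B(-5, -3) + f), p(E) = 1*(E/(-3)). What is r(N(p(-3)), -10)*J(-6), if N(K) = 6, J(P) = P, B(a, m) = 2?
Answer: -144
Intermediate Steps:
p(E) = -E/3 (p(E) = 1*(E*(-⅓)) = 1*(-E/3) = -E/3)
r(s, f) = -6 - 3*f (r(s, f) = -3*(2 + f) = -6 - 3*f)
r(N(p(-3)), -10)*J(-6) = (-6 - 3*(-10))*(-6) = (-6 + 30)*(-6) = 24*(-6) = -144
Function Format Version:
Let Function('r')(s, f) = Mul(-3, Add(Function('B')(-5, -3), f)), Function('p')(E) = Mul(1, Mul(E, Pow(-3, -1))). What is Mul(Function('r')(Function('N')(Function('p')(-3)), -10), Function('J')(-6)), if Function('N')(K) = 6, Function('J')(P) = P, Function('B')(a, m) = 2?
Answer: -144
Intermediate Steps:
Function('p')(E) = Mul(Rational(-1, 3), E) (Function('p')(E) = Mul(1, Mul(E, Rational(-1, 3))) = Mul(1, Mul(Rational(-1, 3), E)) = Mul(Rational(-1, 3), E))
Function('r')(s, f) = Add(-6, Mul(-3, f)) (Function('r')(s, f) = Mul(-3, Add(2, f)) = Add(-6, Mul(-3, f)))
Mul(Function('r')(Function('N')(Function('p')(-3)), -10), Function('J')(-6)) = Mul(Add(-6, Mul(-3, -10)), -6) = Mul(Add(-6, 30), -6) = Mul(24, -6) = -144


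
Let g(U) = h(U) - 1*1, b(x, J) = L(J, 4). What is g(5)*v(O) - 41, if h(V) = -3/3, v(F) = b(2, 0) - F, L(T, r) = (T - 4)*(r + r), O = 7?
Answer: 37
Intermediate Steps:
L(T, r) = 2*r*(-4 + T) (L(T, r) = (-4 + T)*(2*r) = 2*r*(-4 + T))
b(x, J) = -32 + 8*J (b(x, J) = 2*4*(-4 + J) = -32 + 8*J)
v(F) = -32 - F (v(F) = (-32 + 8*0) - F = (-32 + 0) - F = -32 - F)
h(V) = -1 (h(V) = -3*⅓ = -1)
g(U) = -2 (g(U) = -1 - 1*1 = -1 - 1 = -2)
g(5)*v(O) - 41 = -2*(-32 - 1*7) - 41 = -2*(-32 - 7) - 41 = -2*(-39) - 41 = 78 - 41 = 37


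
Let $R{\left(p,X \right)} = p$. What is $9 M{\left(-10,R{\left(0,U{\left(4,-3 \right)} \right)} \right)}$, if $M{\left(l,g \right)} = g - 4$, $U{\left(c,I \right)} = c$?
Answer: $-36$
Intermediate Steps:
$M{\left(l,g \right)} = -4 + g$
$9 M{\left(-10,R{\left(0,U{\left(4,-3 \right)} \right)} \right)} = 9 \left(-4 + 0\right) = 9 \left(-4\right) = -36$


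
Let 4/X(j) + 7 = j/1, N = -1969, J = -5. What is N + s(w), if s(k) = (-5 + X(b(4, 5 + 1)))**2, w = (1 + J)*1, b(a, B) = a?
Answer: -17360/9 ≈ -1928.9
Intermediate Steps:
X(j) = 4/(-7 + j) (X(j) = 4/(-7 + j/1) = 4/(-7 + j*1) = 4/(-7 + j))
w = -4 (w = (1 - 5)*1 = -4*1 = -4)
s(k) = 361/9 (s(k) = (-5 + 4/(-7 + 4))**2 = (-5 + 4/(-3))**2 = (-5 + 4*(-1/3))**2 = (-5 - 4/3)**2 = (-19/3)**2 = 361/9)
N + s(w) = -1969 + 361/9 = -17360/9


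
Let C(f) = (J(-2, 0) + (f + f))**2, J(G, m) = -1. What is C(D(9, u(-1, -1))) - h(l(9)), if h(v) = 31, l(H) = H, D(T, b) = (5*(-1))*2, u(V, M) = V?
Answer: 410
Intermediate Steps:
D(T, b) = -10 (D(T, b) = -5*2 = -10)
C(f) = (-1 + 2*f)**2 (C(f) = (-1 + (f + f))**2 = (-1 + 2*f)**2)
C(D(9, u(-1, -1))) - h(l(9)) = (-1 + 2*(-10))**2 - 1*31 = (-1 - 20)**2 - 31 = (-21)**2 - 31 = 441 - 31 = 410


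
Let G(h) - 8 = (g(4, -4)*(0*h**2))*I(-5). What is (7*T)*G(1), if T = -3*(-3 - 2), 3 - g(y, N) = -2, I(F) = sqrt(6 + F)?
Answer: 840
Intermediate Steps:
g(y, N) = 5 (g(y, N) = 3 - 1*(-2) = 3 + 2 = 5)
T = 15 (T = -3*(-5) = 15)
G(h) = 8 (G(h) = 8 + (5*(0*h**2))*sqrt(6 - 5) = 8 + (5*0)*sqrt(1) = 8 + 0*1 = 8 + 0 = 8)
(7*T)*G(1) = (7*15)*8 = 105*8 = 840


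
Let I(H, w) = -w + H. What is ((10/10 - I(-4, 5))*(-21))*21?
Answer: -4410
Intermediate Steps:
I(H, w) = H - w
((10/10 - I(-4, 5))*(-21))*21 = ((10/10 - (-4 - 1*5))*(-21))*21 = ((10*(⅒) - (-4 - 5))*(-21))*21 = ((1 - 1*(-9))*(-21))*21 = ((1 + 9)*(-21))*21 = (10*(-21))*21 = -210*21 = -4410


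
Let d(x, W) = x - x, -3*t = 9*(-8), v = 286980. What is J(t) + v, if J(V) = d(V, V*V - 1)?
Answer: 286980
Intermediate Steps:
t = 24 (t = -3*(-8) = -⅓*(-72) = 24)
d(x, W) = 0
J(V) = 0
J(t) + v = 0 + 286980 = 286980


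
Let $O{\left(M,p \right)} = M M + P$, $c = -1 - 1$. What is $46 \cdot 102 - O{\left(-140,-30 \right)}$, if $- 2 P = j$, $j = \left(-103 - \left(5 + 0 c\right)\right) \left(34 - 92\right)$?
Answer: $-11776$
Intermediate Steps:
$c = -2$
$j = 6264$ ($j = \left(-103 + \left(0 \left(-2\right) - 5\right)\right) \left(34 - 92\right) = \left(-103 + \left(0 - 5\right)\right) \left(-58\right) = \left(-103 - 5\right) \left(-58\right) = \left(-108\right) \left(-58\right) = 6264$)
$P = -3132$ ($P = \left(- \frac{1}{2}\right) 6264 = -3132$)
$O{\left(M,p \right)} = -3132 + M^{2}$ ($O{\left(M,p \right)} = M M - 3132 = M^{2} - 3132 = -3132 + M^{2}$)
$46 \cdot 102 - O{\left(-140,-30 \right)} = 46 \cdot 102 - \left(-3132 + \left(-140\right)^{2}\right) = 4692 - \left(-3132 + 19600\right) = 4692 - 16468 = -11776$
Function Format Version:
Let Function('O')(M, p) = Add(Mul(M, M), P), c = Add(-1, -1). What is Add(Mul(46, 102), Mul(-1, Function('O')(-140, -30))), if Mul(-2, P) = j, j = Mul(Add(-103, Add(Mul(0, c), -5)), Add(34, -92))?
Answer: -11776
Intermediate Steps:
c = -2
j = 6264 (j = Mul(Add(-103, Add(Mul(0, -2), -5)), Add(34, -92)) = Mul(Add(-103, Add(0, -5)), -58) = Mul(Add(-103, -5), -58) = Mul(-108, -58) = 6264)
P = -3132 (P = Mul(Rational(-1, 2), 6264) = -3132)
Function('O')(M, p) = Add(-3132, Pow(M, 2)) (Function('O')(M, p) = Add(Mul(M, M), -3132) = Add(Pow(M, 2), -3132) = Add(-3132, Pow(M, 2)))
Add(Mul(46, 102), Mul(-1, Function('O')(-140, -30))) = Add(Mul(46, 102), Mul(-1, Add(-3132, Pow(-140, 2)))) = Add(4692, Mul(-1, Add(-3132, 19600))) = Add(4692, Mul(-1, 16468)) = Add(4692, -16468) = -11776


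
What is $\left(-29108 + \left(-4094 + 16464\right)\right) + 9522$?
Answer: $-7216$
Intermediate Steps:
$\left(-29108 + \left(-4094 + 16464\right)\right) + 9522 = \left(-29108 + 12370\right) + 9522 = -16738 + 9522 = -7216$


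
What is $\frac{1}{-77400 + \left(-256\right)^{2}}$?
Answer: $- \frac{1}{11864} \approx -8.4289 \cdot 10^{-5}$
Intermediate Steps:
$\frac{1}{-77400 + \left(-256\right)^{2}} = \frac{1}{-77400 + 65536} = \frac{1}{-11864} = - \frac{1}{11864}$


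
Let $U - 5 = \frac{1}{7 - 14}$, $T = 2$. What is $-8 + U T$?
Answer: $\frac{12}{7} \approx 1.7143$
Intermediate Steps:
$U = \frac{34}{7}$ ($U = 5 + \frac{1}{7 - 14} = 5 + \frac{1}{-7} = 5 - \frac{1}{7} = \frac{34}{7} \approx 4.8571$)
$-8 + U T = -8 + \frac{34}{7} \cdot 2 = -8 + \frac{68}{7} = \frac{12}{7}$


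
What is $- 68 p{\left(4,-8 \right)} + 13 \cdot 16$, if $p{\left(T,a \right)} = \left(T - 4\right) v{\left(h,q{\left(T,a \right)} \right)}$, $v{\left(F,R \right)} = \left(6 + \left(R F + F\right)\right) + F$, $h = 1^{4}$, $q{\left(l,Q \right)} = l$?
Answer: $208$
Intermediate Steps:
$h = 1$
$v{\left(F,R \right)} = 6 + 2 F + F R$ ($v{\left(F,R \right)} = \left(6 + \left(F R + F\right)\right) + F = \left(6 + \left(F + F R\right)\right) + F = \left(6 + F + F R\right) + F = 6 + 2 F + F R$)
$p{\left(T,a \right)} = \left(-4 + T\right) \left(8 + T\right)$ ($p{\left(T,a \right)} = \left(T - 4\right) \left(6 + 2 \cdot 1 + 1 T\right) = \left(-4 + T\right) \left(6 + 2 + T\right) = \left(-4 + T\right) \left(8 + T\right)$)
$- 68 p{\left(4,-8 \right)} + 13 \cdot 16 = - 68 \left(-4 + 4\right) \left(8 + 4\right) + 13 \cdot 16 = - 68 \cdot 0 \cdot 12 + 208 = \left(-68\right) 0 + 208 = 0 + 208 = 208$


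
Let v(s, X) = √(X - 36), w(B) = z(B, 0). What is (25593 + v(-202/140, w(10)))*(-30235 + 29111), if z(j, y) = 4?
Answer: -28766532 - 4496*I*√2 ≈ -2.8767e+7 - 6358.3*I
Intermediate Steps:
w(B) = 4
v(s, X) = √(-36 + X)
(25593 + v(-202/140, w(10)))*(-30235 + 29111) = (25593 + √(-36 + 4))*(-30235 + 29111) = (25593 + √(-32))*(-1124) = (25593 + 4*I*√2)*(-1124) = -28766532 - 4496*I*√2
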